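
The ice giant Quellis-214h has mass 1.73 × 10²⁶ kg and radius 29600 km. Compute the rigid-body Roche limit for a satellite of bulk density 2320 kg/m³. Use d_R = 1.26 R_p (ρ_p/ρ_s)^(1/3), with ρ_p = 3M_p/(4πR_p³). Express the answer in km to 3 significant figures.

ρ_p = 3M_p/(4πR_p³) = 3 × (1.73 × 10²⁶) / (4π × (2.96 × 10⁷ m)³) = 1590 kg/m³
d_R = 1.26 × 29600 km × (1590/2320)^(1/3)
    = 32900 km

32900 km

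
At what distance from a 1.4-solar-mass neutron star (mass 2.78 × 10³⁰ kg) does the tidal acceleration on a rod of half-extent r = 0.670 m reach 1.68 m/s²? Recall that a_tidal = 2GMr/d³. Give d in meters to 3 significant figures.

2GMr/d³ = a_tidal  ⇒  d = (2GMr / a_tidal)^(1/3)
d = (2 × 6.674×10⁻¹¹ × (2.78 × 10³⁰) × (0.670) / (1.68))^(1/3)
  = 5.29 × 10⁶ m

5.29 × 10⁶ m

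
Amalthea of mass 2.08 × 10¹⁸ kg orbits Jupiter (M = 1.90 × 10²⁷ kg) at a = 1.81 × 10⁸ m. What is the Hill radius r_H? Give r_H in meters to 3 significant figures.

1.29 × 10⁵ m

r_H ≈ a (m/3M)^(1/3)
    = (1.81 × 10⁸) × (2.08 × 10¹⁸ / (3 × 1.90 × 10²⁷))^(1/3)
    = 1.29 × 10⁵ m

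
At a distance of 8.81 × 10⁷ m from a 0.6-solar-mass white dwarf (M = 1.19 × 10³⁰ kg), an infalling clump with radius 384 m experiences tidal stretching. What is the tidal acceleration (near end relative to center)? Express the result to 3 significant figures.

Differencing GM/(d−r)² and GM/d² to first order in r/d gives 2GMr/d³.
Δg = 2GMr/d³
   = 2 × (6.674 × 10⁻¹¹) × (1.19 × 10³⁰) × (384) / (8.81 × 10⁷)³
   = 8.92 × 10⁻² m/s²

8.92 × 10⁻² m/s²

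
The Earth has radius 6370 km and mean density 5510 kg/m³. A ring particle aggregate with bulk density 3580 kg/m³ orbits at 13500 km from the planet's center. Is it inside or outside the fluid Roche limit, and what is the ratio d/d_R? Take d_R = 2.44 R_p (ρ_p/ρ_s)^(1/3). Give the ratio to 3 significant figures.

inside; d/d_R ≈ 0.752

d_R = 2.44 × (6370 km) × (5510/3580)^(1/3) = 17950 km
d/d_R = (13500) / (17950) = 0.752
Since d/d_R < 1, the body is inside the Roche limit.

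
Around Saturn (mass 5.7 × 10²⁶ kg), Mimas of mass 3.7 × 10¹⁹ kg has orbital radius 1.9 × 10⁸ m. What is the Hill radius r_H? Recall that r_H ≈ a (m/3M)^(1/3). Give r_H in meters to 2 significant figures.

r_H ≈ a (m/3M)^(1/3)
    = (1.9 × 10⁸) × (3.7 × 10¹⁹ / (3 × 5.7 × 10²⁶))^(1/3)
    = 5.3 × 10⁵ m

5.3 × 10⁵ m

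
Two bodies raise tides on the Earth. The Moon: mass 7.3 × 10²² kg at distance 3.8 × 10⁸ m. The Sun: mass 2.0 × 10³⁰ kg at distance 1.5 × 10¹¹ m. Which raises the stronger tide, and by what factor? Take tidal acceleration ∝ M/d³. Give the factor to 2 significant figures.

Tidal acceleration ∝ M/d³, so compare M/d³ for each.
The Moon: (7.3 × 10²²) / (3.8 × 10⁸)³ = 1.330 × 10⁻³
The Sun: (2.0 × 10³⁰) / (1.5 × 10¹¹)³ = 5.926 × 10⁻⁴
Ratio (larger/smaller) = 2.2

The Moon, by a factor of ≈ 2.2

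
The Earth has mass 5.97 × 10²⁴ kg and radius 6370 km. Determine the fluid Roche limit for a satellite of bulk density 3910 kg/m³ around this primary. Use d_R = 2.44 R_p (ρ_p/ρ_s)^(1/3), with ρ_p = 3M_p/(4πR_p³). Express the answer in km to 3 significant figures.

17400 km

ρ_p = 3M_p/(4πR_p³) = 3 × (5.97 × 10²⁴) / (4π × (6.37 × 10⁶ m)³) = 5510 kg/m³
d_R = 2.44 × 6370 km × (5510/3910)^(1/3)
    = 17400 km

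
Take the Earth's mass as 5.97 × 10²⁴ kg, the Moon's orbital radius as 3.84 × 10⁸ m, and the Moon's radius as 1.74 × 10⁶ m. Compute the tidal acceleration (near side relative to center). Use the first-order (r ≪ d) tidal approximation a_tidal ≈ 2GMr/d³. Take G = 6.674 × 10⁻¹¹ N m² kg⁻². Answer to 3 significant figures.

2.45 × 10⁻⁵ m/s²

The tidal stretch is the gradient of GM/d² times the body's extent r, hence the 1/d³ dependence.
a_tidal = 2GMr/d³
        = 2 × (6.674 × 10⁻¹¹) × (5.97 × 10²⁴) × (1.74 × 10⁶) / (3.84 × 10⁸)³
        = 2.45 × 10⁻⁵ m/s²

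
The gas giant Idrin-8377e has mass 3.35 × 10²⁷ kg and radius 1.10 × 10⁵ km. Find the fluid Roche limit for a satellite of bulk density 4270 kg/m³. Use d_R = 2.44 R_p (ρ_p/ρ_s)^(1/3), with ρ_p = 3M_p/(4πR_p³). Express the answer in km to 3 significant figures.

1.40 × 10⁵ km

ρ_p = 3M_p/(4πR_p³) = 3 × (3.35 × 10²⁷) / (4π × (1.10 × 10⁸ m)³) = 601 kg/m³
d_R = 2.44 × 1.10 × 10⁵ km × (601/4270)^(1/3)
    = 1.40 × 10⁵ km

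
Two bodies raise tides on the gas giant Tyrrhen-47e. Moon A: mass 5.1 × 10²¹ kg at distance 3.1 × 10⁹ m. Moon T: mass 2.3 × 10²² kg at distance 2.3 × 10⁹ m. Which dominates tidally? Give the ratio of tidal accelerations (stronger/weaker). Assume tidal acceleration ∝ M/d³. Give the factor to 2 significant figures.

Moon T, by a factor of ≈ 11

Tidal stretch scales as M/d³; compute that for each body.
Moon A: (5.1 × 10²¹) / (3.1 × 10⁹)³ = 1.712 × 10⁻⁷
Moon T: (2.3 × 10²²) / (2.3 × 10⁹)³ = 1.890 × 10⁻⁶
Ratio (larger/smaller) = 11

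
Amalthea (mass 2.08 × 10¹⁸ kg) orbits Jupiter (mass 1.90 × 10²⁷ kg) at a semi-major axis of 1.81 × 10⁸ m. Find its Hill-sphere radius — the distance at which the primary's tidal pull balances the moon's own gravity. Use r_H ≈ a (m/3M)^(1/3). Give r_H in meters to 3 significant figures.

r_H ≈ a (m/3M)^(1/3)
    = (1.81 × 10⁸) × (2.08 × 10¹⁸ / (3 × 1.90 × 10²⁷))^(1/3)
    = 1.29 × 10⁵ m

1.29 × 10⁵ m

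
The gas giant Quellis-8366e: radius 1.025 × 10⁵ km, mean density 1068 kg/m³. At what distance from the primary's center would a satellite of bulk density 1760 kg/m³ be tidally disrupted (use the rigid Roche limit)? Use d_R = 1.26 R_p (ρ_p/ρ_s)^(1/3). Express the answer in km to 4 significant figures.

d_R = 1.26 × 1.025 × 10⁵ km × (1068/1760)^(1/3)
    = 1.093 × 10⁵ km

1.093 × 10⁵ km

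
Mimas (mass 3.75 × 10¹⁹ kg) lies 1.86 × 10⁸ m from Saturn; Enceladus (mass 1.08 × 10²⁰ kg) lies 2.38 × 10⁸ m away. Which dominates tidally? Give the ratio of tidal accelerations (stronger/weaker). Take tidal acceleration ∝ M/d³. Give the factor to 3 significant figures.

The tide-raising term goes as M/d³ (the gradient of a 1/d² field).
Mimas: (3.75 × 10¹⁹) / (1.86 × 10⁸)³ = 5.828 × 10⁻⁶
Enceladus: (1.08 × 10²⁰) / (2.38 × 10⁸)³ = 8.011 × 10⁻⁶
Ratio (larger/smaller) = 1.37

Enceladus, by a factor of ≈ 1.37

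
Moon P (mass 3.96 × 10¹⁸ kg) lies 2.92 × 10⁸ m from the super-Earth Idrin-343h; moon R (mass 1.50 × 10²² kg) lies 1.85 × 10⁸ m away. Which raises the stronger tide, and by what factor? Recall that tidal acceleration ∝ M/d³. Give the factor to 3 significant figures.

Compare M/d³ for the two perturbers:
Moon P: (3.96 × 10¹⁸) / (2.92 × 10⁸)³ = 1.591 × 10⁻⁷
Moon R: (1.50 × 10²²) / (1.85 × 10⁸)³ = 2.369 × 10⁻³
Ratio (larger/smaller) = 14900

Moon R, by a factor of ≈ 14900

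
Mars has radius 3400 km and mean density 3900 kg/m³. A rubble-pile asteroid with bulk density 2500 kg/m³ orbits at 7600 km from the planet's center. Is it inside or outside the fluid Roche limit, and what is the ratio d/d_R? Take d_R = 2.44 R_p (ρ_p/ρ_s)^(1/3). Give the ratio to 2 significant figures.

inside; d/d_R ≈ 0.79

d_R = 2.44 × (3400 km) × (3900/2500)^(1/3) = 9622 km
d/d_R = (7600) / (9622) = 0.79
Since d/d_R < 1, the body is inside the Roche limit.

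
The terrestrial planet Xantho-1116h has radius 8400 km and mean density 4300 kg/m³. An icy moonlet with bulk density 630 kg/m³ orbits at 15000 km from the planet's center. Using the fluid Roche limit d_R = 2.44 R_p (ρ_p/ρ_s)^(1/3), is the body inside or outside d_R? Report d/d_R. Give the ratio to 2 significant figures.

d_R = 2.44 × (8400 km) × (4300/630)^(1/3) = 38880 km
d/d_R = (15000) / (38880) = 0.39
Since d/d_R < 1, the body is inside the Roche limit.

inside; d/d_R ≈ 0.39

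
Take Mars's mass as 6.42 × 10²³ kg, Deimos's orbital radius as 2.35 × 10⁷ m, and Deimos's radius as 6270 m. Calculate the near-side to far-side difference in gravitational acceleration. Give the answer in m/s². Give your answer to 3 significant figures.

a_tidal = 4GMr/d³
        = 4 × (6.674 × 10⁻¹¹) × (6.42 × 10²³) × (6270) / (2.35 × 10⁷)³
        = 8.28 × 10⁻⁵ m/s²

8.28 × 10⁻⁵ m/s²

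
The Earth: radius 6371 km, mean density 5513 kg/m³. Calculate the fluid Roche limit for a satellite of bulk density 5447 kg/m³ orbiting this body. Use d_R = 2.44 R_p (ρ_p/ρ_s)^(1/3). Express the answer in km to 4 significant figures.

15610 km

d_R = 2.44 × 6371 km × (5513/5447)^(1/3)
    = 15610 km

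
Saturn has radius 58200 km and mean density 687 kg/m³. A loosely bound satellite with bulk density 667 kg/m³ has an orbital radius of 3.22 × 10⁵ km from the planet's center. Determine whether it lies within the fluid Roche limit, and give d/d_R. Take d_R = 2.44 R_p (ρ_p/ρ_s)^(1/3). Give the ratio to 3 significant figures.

outside; d/d_R ≈ 2.25

d_R = 2.44 × (58200 km) × (687/667)^(1/3) = 1.434 × 10⁵ km
d/d_R = (3.22 × 10⁵) / (1.434 × 10⁵) = 2.25
Since d/d_R > 1, the body is outside the Roche limit.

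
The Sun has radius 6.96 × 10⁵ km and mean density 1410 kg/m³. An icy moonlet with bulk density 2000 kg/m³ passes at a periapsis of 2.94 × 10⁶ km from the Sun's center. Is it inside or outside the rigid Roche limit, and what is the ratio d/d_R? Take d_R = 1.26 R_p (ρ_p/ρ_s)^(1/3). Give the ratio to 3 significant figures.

outside; d/d_R ≈ 3.77

d_R = 1.26 × (6.96 × 10⁵ km) × (1410/2000)^(1/3) = 7.805 × 10⁵ km
d/d_R = (2.94 × 10⁶) / (7.805 × 10⁵) = 3.77
Since d/d_R > 1, the body is outside the Roche limit.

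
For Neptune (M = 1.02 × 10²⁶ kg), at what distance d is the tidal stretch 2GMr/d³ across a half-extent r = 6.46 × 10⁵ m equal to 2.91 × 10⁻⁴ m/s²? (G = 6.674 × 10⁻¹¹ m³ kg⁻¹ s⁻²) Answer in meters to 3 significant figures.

3.11 × 10⁸ m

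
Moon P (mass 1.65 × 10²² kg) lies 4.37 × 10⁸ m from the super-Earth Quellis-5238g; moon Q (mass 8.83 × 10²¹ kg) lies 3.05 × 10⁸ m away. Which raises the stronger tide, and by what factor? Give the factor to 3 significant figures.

Moon Q, by a factor of ≈ 1.57

Tidal stretch scales as M/d³; compute that for each body.
Moon P: (1.65 × 10²²) / (4.37 × 10⁸)³ = 1.977 × 10⁻⁴
Moon Q: (8.83 × 10²¹) / (3.05 × 10⁸)³ = 3.112 × 10⁻⁴
Ratio (larger/smaller) = 1.57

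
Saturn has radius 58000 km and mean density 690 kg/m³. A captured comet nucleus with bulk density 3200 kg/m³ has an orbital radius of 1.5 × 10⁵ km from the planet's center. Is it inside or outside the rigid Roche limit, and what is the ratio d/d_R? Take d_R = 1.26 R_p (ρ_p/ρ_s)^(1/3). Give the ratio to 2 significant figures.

d_R = 1.26 × (58000 km) × (690/3200)^(1/3) = 43820 km
d/d_R = (1.5 × 10⁵) / (43820) = 3.4
Since d/d_R > 1, the body is outside the Roche limit.

outside; d/d_R ≈ 3.4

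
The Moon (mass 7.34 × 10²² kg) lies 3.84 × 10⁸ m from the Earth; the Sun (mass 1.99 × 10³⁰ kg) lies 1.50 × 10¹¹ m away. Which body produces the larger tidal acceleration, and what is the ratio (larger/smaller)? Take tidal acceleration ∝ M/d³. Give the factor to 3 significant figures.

Compare M/d³ for the two perturbers:
The Moon: (7.34 × 10²²) / (3.84 × 10⁸)³ = 1.296 × 10⁻³
The Sun: (1.99 × 10³⁰) / (1.50 × 10¹¹)³ = 5.896 × 10⁻⁴
Ratio (larger/smaller) = 2.20

The Moon, by a factor of ≈ 2.20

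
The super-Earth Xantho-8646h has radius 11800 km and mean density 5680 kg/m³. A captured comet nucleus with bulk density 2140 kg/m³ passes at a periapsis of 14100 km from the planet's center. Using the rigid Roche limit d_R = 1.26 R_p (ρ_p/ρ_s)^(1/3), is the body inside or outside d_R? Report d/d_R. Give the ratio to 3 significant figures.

inside; d/d_R ≈ 0.685

d_R = 1.26 × (11800 km) × (5680/2140)^(1/3) = 20590 km
d/d_R = (14100) / (20590) = 0.685
Since d/d_R < 1, the body is inside the Roche limit.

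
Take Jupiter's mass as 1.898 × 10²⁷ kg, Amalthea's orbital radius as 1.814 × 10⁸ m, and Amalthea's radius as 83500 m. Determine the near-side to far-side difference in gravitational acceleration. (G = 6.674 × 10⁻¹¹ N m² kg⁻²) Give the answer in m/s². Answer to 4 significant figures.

7.088 × 10⁻³ m/s²

a_tidal = 4GMr/d³
        = 4 × (6.674 × 10⁻¹¹) × (1.898 × 10²⁷) × (83500) / (1.814 × 10⁸)³
        = 7.088 × 10⁻³ m/s²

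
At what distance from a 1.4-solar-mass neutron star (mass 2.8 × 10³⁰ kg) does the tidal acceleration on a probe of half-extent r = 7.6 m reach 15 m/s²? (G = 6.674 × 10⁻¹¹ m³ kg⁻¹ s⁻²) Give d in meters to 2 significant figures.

5.7 × 10⁶ m

2GMr/d³ = a_tidal  ⇒  d = (2GMr / a_tidal)^(1/3)
d = (2 × 6.674×10⁻¹¹ × (2.8 × 10³⁰) × (7.6) / (15))^(1/3)
  = 5.7 × 10⁶ m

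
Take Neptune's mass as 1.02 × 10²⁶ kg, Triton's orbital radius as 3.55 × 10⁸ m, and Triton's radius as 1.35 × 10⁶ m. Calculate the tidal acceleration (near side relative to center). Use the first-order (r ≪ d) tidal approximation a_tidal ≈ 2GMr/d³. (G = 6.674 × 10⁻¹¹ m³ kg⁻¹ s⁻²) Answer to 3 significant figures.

The tidal stretch is the gradient of GM/d² times the body's extent r, hence the 1/d³ dependence.
a_tidal = 2GMr/d³
        = 2 × (6.674 × 10⁻¹¹) × (1.02 × 10²⁶) × (1.35 × 10⁶) / (3.55 × 10⁸)³
        = 4.11 × 10⁻⁴ m/s²

4.11 × 10⁻⁴ m/s²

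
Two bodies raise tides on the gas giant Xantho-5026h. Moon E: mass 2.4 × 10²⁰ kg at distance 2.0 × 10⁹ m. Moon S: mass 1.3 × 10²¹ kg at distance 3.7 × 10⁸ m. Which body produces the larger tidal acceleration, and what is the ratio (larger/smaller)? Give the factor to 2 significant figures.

Tidal stretch scales as M/d³; compute that for each body.
Moon E: (2.4 × 10²⁰) / (2.0 × 10⁹)³ = 3.000 × 10⁻⁸
Moon S: (1.3 × 10²¹) / (3.7 × 10⁸)³ = 2.566 × 10⁻⁵
Ratio (larger/smaller) = 860

Moon S, by a factor of ≈ 860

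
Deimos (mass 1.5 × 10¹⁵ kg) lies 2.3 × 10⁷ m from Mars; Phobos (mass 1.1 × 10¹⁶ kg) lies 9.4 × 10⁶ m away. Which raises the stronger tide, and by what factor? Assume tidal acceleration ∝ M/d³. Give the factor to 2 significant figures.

Phobos, by a factor of ≈ 110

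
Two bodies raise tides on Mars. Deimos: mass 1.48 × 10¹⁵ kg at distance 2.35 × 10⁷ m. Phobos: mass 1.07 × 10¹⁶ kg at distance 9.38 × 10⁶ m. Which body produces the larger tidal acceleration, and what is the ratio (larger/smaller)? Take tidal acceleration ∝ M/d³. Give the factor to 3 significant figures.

Tidal stretch scales as M/d³; compute that for each body.
Deimos: (1.48 × 10¹⁵) / (2.35 × 10⁷)³ = 1.140 × 10⁻⁷
Phobos: (1.07 × 10¹⁶) / (9.38 × 10⁶)³ = 1.297 × 10⁻⁵
Ratio (larger/smaller) = 114

Phobos, by a factor of ≈ 114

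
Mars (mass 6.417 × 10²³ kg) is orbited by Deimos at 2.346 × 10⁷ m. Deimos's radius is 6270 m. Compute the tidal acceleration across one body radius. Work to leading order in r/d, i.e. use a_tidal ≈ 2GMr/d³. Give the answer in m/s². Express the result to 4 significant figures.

The tidal stretch is the gradient of GM/d² times the body's extent r, hence the 1/d³ dependence.
Δa = 2GMr/d³
   = 2 × (6.674 × 10⁻¹¹) × (6.417 × 10²³) × (6270) / (2.346 × 10⁷)³
   = 4.159 × 10⁻⁵ m/s²

4.159 × 10⁻⁵ m/s²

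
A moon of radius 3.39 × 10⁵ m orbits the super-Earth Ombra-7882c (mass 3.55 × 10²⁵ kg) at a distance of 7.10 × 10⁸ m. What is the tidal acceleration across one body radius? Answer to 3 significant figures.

4.49 × 10⁻⁶ m/s²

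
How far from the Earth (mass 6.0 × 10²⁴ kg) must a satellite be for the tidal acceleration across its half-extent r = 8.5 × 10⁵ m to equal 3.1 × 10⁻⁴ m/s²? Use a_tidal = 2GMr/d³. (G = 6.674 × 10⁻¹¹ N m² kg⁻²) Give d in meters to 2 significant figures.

1.3 × 10⁸ m

2GMr/d³ = a_tidal  ⇒  d = (2GMr / a_tidal)^(1/3)
d = (2 × 6.674×10⁻¹¹ × (6.0 × 10²⁴) × (8.5 × 10⁵) / (3.1 × 10⁻⁴))^(1/3)
  = 1.3 × 10⁸ m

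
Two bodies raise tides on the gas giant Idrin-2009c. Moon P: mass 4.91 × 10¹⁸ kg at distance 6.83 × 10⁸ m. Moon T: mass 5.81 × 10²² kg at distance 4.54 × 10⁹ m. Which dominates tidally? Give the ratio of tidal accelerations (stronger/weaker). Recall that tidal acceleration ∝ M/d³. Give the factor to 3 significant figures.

Moon T, by a factor of ≈ 40.3

Tidal stretch scales as M/d³; compute that for each body.
Moon P: (4.91 × 10¹⁸) / (6.83 × 10⁸)³ = 1.541 × 10⁻⁸
Moon T: (5.81 × 10²²) / (4.54 × 10⁹)³ = 6.209 × 10⁻⁷
Ratio (larger/smaller) = 40.3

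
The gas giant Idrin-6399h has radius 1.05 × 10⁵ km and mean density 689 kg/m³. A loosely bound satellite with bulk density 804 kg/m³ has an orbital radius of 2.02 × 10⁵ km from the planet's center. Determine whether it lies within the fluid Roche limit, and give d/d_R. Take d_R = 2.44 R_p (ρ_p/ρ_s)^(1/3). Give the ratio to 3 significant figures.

inside; d/d_R ≈ 0.830

d_R = 2.44 × (1.05 × 10⁵ km) × (689/804)^(1/3) = 2.434 × 10⁵ km
d/d_R = (2.02 × 10⁵) / (2.434 × 10⁵) = 0.830
Since d/d_R < 1, the body is inside the Roche limit.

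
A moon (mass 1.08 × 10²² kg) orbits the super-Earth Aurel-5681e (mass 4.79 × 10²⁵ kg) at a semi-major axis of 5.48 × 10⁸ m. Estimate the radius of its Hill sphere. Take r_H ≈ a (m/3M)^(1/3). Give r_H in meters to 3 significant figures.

2.31 × 10⁷ m

r_H ≈ a (m/3M)^(1/3)
    = (5.48 × 10⁸) × (1.08 × 10²² / (3 × 4.79 × 10²⁵))^(1/3)
    = 2.31 × 10⁷ m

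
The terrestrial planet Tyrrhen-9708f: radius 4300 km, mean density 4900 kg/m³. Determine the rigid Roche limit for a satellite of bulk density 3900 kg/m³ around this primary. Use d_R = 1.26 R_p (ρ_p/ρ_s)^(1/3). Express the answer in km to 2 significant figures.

d_R = 1.26 × 4300 km × (4900/3900)^(1/3)
    = 5800 km

5800 km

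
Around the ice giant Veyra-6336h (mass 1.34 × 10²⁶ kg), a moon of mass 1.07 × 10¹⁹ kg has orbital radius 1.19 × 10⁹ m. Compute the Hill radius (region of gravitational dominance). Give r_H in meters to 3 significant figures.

r_H ≈ a (m/3M)^(1/3)
    = (1.19 × 10⁹) × (1.07 × 10¹⁹ / (3 × 1.34 × 10²⁶))^(1/3)
    = 3.55 × 10⁶ m

3.55 × 10⁶ m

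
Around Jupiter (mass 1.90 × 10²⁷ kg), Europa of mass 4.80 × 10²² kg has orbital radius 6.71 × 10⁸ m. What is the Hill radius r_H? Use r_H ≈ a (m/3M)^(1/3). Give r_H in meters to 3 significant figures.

1.37 × 10⁷ m

r_H ≈ a (m/3M)^(1/3)
    = (6.71 × 10⁸) × (4.80 × 10²² / (3 × 1.90 × 10²⁷))^(1/3)
    = 1.37 × 10⁷ m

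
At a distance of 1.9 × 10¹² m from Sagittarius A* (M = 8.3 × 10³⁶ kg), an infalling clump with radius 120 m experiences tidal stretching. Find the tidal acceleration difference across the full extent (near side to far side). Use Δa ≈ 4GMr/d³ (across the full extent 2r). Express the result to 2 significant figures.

Δa = 4GMr/d³
   = 4 × (6.674 × 10⁻¹¹) × (8.3 × 10³⁶) × (120) / (1.9 × 10¹²)³
   = 3.9 × 10⁻⁸ m/s²

3.9 × 10⁻⁸ m/s²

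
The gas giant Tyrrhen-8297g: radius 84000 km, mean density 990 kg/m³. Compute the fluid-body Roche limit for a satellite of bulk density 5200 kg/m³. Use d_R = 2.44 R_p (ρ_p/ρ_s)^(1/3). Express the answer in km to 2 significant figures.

1.2 × 10⁵ km

d_R = 2.44 × 84000 km × (990/5200)^(1/3)
    = 1.2 × 10⁵ km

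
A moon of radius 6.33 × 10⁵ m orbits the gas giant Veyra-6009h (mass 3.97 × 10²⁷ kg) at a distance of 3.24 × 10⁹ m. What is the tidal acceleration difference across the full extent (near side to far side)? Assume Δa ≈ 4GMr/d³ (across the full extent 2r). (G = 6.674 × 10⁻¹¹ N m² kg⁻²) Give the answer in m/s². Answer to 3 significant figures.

1.97 × 10⁻⁵ m/s²

The field gradient is 2GM/d³; across the full diameter 2r the difference is 4GMr/d³.
Δa = 4GMr/d³
   = 4 × (6.674 × 10⁻¹¹) × (3.97 × 10²⁷) × (6.33 × 10⁵) / (3.24 × 10⁹)³
   = 1.97 × 10⁻⁵ m/s²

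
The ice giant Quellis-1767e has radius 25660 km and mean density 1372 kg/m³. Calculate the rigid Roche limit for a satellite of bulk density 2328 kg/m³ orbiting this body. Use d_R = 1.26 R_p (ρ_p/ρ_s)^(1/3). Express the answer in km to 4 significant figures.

27110 km

d_R = 1.26 × 25660 km × (1372/2328)^(1/3)
    = 27110 km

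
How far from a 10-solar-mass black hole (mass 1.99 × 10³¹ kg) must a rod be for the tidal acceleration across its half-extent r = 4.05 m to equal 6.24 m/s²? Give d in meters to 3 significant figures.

2GMr/d³ = a_tidal  ⇒  d = (2GMr / a_tidal)^(1/3)
d = (2 × 6.674×10⁻¹¹ × (1.99 × 10³¹) × (4.05) / (6.24))^(1/3)
  = 1.20 × 10⁷ m

1.20 × 10⁷ m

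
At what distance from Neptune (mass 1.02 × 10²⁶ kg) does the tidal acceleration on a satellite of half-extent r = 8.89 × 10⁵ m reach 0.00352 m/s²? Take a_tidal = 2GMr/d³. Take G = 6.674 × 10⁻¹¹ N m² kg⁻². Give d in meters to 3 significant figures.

1.51 × 10⁸ m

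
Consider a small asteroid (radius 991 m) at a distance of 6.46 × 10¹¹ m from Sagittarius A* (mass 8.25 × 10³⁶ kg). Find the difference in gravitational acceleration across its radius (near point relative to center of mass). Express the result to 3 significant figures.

4.05 × 10⁻⁶ m/s²

a_tidal = 2GMr/d³
        = 2 × (6.674 × 10⁻¹¹) × (8.25 × 10³⁶) × (991) / (6.46 × 10¹¹)³
        = 4.05 × 10⁻⁶ m/s²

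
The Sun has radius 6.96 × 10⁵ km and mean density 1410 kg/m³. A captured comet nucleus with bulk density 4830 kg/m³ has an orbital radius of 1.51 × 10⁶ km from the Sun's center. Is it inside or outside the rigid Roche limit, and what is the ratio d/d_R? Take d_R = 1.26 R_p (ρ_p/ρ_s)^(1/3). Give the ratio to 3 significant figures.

outside; d/d_R ≈ 2.60

d_R = 1.26 × (6.96 × 10⁵ km) × (1410/4830)^(1/3) = 5.818 × 10⁵ km
d/d_R = (1.51 × 10⁶) / (5.818 × 10⁵) = 2.60
Since d/d_R > 1, the body is outside the Roche limit.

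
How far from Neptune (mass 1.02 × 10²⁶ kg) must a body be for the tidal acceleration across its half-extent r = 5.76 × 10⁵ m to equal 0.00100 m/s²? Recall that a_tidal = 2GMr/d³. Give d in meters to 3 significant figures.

2GMr/d³ = a_tidal  ⇒  d = (2GMr / a_tidal)^(1/3)
d = (2 × 6.674×10⁻¹¹ × (1.02 × 10²⁶) × (5.76 × 10⁵) / (0.00100))^(1/3)
  = 1.99 × 10⁸ m

1.99 × 10⁸ m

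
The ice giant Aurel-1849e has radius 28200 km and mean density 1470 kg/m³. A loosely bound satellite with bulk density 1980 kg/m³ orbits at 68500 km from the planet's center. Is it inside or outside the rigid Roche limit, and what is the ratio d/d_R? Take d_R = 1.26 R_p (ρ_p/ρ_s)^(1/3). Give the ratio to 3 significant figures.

d_R = 1.26 × (28200 km) × (1470/1980)^(1/3) = 32170 km
d/d_R = (68500) / (32170) = 2.13
Since d/d_R > 1, the body is outside the Roche limit.

outside; d/d_R ≈ 2.13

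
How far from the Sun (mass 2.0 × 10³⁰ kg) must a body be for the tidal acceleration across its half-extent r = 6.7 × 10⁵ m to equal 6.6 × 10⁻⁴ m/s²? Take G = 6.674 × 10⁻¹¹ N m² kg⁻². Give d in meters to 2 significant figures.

6.5 × 10⁹ m

2GMr/d³ = a_tidal  ⇒  d = (2GMr / a_tidal)^(1/3)
d = (2 × 6.674×10⁻¹¹ × (2.0 × 10³⁰) × (6.7 × 10⁵) / (6.6 × 10⁻⁴))^(1/3)
  = 6.5 × 10⁹ m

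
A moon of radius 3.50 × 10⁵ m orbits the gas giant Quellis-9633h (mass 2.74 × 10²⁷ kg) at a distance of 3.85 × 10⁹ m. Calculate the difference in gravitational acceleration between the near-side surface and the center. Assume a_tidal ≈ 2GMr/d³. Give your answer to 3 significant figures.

2.24 × 10⁻⁶ m/s²

Δg = 2GMr/d³
   = 2 × (6.674 × 10⁻¹¹) × (2.74 × 10²⁷) × (3.50 × 10⁵) / (3.85 × 10⁹)³
   = 2.24 × 10⁻⁶ m/s²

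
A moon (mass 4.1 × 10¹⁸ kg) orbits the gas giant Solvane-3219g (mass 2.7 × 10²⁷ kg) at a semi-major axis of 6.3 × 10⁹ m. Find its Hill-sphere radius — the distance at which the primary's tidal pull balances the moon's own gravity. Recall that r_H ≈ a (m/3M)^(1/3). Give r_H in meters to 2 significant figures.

r_H ≈ a (m/3M)^(1/3)
    = (6.3 × 10⁹) × (4.1 × 10¹⁸ / (3 × 2.7 × 10²⁷))^(1/3)
    = 5.0 × 10⁶ m

5.0 × 10⁶ m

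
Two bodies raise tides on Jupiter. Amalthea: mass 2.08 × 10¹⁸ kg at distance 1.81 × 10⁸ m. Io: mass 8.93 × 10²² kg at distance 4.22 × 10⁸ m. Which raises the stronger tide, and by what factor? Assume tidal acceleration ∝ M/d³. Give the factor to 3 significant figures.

Compare M/d³ for the two perturbers:
Amalthea: (2.08 × 10¹⁸) / (1.81 × 10⁸)³ = 3.508 × 10⁻⁷
Io: (8.93 × 10²²) / (4.22 × 10⁸)³ = 1.188 × 10⁻³
Ratio (larger/smaller) = 3390

Io, by a factor of ≈ 3390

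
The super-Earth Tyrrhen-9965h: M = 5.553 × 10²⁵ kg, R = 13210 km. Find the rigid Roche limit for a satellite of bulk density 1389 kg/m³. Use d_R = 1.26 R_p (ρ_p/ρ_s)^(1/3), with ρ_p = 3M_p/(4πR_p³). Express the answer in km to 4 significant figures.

26730 km

ρ_p = 3M_p/(4πR_p³) = 3 × (5.553 × 10²⁵) / (4π × (1.321 × 10⁷ m)³) = 5751 kg/m³
d_R = 1.26 × 13210 km × (5751/1389)^(1/3)
    = 26730 km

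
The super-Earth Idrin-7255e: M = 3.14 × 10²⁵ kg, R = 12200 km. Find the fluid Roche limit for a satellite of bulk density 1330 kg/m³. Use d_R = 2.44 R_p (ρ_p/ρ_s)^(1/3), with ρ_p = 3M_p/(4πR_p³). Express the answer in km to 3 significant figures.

ρ_p = 3M_p/(4πR_p³) = 3 × (3.14 × 10²⁵) / (4π × (1.22 × 10⁷ m)³) = 4130 kg/m³
d_R = 2.44 × 12200 km × (4130/1330)^(1/3)
    = 43400 km

43400 km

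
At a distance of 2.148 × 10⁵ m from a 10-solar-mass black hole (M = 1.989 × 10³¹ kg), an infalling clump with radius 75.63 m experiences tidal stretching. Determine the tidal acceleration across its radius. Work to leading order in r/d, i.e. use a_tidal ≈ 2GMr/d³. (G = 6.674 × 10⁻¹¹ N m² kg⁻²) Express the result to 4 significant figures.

a_tidal = 2GMr/d³
        = 2 × (6.674 × 10⁻¹¹) × (1.989 × 10³¹) × (75.63) / (2.148 × 10⁵)³
        = 2.026 × 10⁷ m/s²

2.026 × 10⁷ m/s²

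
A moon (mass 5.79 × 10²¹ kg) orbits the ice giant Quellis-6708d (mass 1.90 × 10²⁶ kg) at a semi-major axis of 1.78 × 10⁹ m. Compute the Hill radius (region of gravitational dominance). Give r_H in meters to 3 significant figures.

3.85 × 10⁷ m

r_H ≈ a (m/3M)^(1/3)
    = (1.78 × 10⁹) × (5.79 × 10²¹ / (3 × 1.90 × 10²⁶))^(1/3)
    = 3.85 × 10⁷ m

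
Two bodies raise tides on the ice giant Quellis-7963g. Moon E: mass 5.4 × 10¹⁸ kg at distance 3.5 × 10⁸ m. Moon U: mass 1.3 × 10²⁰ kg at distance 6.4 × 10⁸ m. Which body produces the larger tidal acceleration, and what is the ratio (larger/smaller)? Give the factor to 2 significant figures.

Moon U, by a factor of ≈ 3.9

Compare M/d³ for the two perturbers:
Moon E: (5.4 × 10¹⁸) / (3.5 × 10⁸)³ = 1.259 × 10⁻⁷
Moon U: (1.3 × 10²⁰) / (6.4 × 10⁸)³ = 4.959 × 10⁻⁷
Ratio (larger/smaller) = 3.9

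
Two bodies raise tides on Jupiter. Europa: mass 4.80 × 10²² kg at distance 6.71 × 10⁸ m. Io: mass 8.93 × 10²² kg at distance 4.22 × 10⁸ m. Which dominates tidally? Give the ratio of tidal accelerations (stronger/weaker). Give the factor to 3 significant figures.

Io, by a factor of ≈ 7.48

Tidal stretch scales as M/d³; compute that for each body.
Europa: (4.80 × 10²²) / (6.71 × 10⁸)³ = 1.589 × 10⁻⁴
Io: (8.93 × 10²²) / (4.22 × 10⁸)³ = 1.188 × 10⁻³
Ratio (larger/smaller) = 7.48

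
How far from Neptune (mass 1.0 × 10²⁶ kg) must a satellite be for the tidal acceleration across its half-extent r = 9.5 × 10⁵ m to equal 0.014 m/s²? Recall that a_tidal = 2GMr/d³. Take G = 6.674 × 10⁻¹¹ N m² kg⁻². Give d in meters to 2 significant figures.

9.7 × 10⁷ m

2GMr/d³ = a_tidal  ⇒  d = (2GMr / a_tidal)^(1/3)
d = (2 × 6.674×10⁻¹¹ × (1.0 × 10²⁶) × (9.5 × 10⁵) / (0.014))^(1/3)
  = 9.7 × 10⁷ m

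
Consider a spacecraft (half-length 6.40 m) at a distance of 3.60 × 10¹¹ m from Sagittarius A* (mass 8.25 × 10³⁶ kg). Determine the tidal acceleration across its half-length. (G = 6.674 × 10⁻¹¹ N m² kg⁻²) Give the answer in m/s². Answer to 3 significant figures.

a_tidal = 2GMr/d³
        = 2 × (6.674 × 10⁻¹¹) × (8.25 × 10³⁶) × (6.40) / (3.60 × 10¹¹)³
        = 1.51 × 10⁻⁷ m/s²

1.51 × 10⁻⁷ m/s²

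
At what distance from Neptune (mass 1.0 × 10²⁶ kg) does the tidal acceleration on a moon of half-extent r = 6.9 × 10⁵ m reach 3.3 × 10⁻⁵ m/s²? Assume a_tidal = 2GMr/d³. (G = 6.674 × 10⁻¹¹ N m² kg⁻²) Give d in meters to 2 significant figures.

6.5 × 10⁸ m

2GMr/d³ = a_tidal  ⇒  d = (2GMr / a_tidal)^(1/3)
d = (2 × 6.674×10⁻¹¹ × (1.0 × 10²⁶) × (6.9 × 10⁵) / (3.3 × 10⁻⁵))^(1/3)
  = 6.5 × 10⁸ m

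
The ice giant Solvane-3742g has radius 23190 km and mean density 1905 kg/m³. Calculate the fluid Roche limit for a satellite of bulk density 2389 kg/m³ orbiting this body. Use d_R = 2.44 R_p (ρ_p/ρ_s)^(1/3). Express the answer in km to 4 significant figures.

52470 km

d_R = 2.44 × 23190 km × (1905/2389)^(1/3)
    = 52470 km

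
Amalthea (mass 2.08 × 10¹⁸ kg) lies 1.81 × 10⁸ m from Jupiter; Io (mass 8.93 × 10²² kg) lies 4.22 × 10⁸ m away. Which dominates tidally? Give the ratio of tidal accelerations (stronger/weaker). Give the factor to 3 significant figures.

Tidal stretch scales as M/d³; compute that for each body.
Amalthea: (2.08 × 10¹⁸) / (1.81 × 10⁸)³ = 3.508 × 10⁻⁷
Io: (8.93 × 10²²) / (4.22 × 10⁸)³ = 1.188 × 10⁻³
Ratio (larger/smaller) = 3390

Io, by a factor of ≈ 3390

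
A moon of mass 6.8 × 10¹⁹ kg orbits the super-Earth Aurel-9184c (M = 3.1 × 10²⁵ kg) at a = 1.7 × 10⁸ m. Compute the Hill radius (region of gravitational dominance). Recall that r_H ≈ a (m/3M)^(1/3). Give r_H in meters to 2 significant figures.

1.5 × 10⁶ m

r_H ≈ a (m/3M)^(1/3)
    = (1.7 × 10⁸) × (6.8 × 10¹⁹ / (3 × 3.1 × 10²⁵))^(1/3)
    = 1.5 × 10⁶ m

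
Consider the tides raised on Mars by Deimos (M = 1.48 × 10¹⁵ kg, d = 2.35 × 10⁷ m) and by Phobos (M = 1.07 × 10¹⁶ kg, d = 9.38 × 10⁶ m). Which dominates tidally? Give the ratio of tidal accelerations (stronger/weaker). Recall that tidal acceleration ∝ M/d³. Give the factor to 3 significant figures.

Phobos, by a factor of ≈ 114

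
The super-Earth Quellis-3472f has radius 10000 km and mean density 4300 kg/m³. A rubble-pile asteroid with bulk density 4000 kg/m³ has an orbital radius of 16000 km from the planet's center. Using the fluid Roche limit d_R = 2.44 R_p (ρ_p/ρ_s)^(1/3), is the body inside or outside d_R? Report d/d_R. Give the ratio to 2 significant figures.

inside; d/d_R ≈ 0.64

d_R = 2.44 × (10000 km) × (4300/4000)^(1/3) = 25000 km
d/d_R = (16000) / (25000) = 0.64
Since d/d_R < 1, the body is inside the Roche limit.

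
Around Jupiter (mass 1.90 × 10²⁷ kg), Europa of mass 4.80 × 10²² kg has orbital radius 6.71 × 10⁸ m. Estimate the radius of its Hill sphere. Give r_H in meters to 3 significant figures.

r_H ≈ a (m/3M)^(1/3)
    = (6.71 × 10⁸) × (4.80 × 10²² / (3 × 1.90 × 10²⁷))^(1/3)
    = 1.37 × 10⁷ m

1.37 × 10⁷ m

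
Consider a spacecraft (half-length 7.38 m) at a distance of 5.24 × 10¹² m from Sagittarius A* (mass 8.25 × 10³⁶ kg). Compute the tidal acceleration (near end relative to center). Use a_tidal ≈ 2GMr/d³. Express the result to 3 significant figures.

Δg = 2GMr/d³
   = 2 × (6.674 × 10⁻¹¹) × (8.25 × 10³⁶) × (7.38) / (5.24 × 10¹²)³
   = 5.65 × 10⁻¹¹ m/s²

5.65 × 10⁻¹¹ m/s²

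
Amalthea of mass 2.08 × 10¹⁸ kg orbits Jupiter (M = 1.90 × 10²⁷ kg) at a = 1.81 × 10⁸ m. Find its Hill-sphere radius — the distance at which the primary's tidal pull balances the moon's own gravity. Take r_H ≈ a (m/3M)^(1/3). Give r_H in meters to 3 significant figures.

1.29 × 10⁵ m

r_H ≈ a (m/3M)^(1/3)
    = (1.81 × 10⁸) × (2.08 × 10¹⁸ / (3 × 1.90 × 10²⁷))^(1/3)
    = 1.29 × 10⁵ m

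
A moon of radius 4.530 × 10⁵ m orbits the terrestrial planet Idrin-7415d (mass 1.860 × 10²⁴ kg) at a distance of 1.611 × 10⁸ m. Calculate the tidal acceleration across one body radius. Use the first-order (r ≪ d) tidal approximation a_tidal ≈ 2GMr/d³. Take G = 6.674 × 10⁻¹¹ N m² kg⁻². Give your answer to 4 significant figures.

Since r ≪ d, expand the inverse-square field across one radius to get the leading 2GMr/d³ term.
Δg = 2GMr/d³
   = 2 × (6.674 × 10⁻¹¹) × (1.860 × 10²⁴) × (4.530 × 10⁵) / (1.611 × 10⁸)³
   = 2.690 × 10⁻⁵ m/s²

2.690 × 10⁻⁵ m/s²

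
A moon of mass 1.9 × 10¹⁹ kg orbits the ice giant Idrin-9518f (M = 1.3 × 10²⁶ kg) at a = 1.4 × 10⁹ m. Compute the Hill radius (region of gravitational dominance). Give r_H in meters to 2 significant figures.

r_H ≈ a (m/3M)^(1/3)
    = (1.4 × 10⁹) × (1.9 × 10¹⁹ / (3 × 1.3 × 10²⁶))^(1/3)
    = 5.1 × 10⁶ m

5.1 × 10⁶ m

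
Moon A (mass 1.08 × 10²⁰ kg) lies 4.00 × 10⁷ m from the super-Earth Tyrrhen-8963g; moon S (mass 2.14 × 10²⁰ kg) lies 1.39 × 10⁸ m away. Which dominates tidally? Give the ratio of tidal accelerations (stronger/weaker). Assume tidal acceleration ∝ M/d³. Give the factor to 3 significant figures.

Tidal acceleration ∝ M/d³, so compare M/d³ for each.
Moon A: (1.08 × 10²⁰) / (4.00 × 10⁷)³ = 1.688 × 10⁻³
Moon S: (2.14 × 10²⁰) / (1.39 × 10⁸)³ = 7.968 × 10⁻⁵
Ratio (larger/smaller) = 21.2

Moon A, by a factor of ≈ 21.2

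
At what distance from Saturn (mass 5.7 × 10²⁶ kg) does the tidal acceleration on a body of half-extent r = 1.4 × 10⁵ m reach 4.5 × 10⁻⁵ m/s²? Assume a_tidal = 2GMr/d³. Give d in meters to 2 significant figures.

2GMr/d³ = a_tidal  ⇒  d = (2GMr / a_tidal)^(1/3)
d = (2 × 6.674×10⁻¹¹ × (5.7 × 10²⁶) × (1.4 × 10⁵) / (4.5 × 10⁻⁵))^(1/3)
  = 6.2 × 10⁸ m

6.2 × 10⁸ m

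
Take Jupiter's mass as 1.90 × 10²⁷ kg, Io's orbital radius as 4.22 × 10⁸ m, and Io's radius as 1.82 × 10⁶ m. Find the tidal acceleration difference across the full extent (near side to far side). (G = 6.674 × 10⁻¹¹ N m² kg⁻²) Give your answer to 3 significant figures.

Near-to-far spans 2r, so the tidal difference is twice the near-to-center value: 4GMr/d³.
a_tidal = 4GMr/d³
        = 4 × (6.674 × 10⁻¹¹) × (1.90 × 10²⁷) × (1.82 × 10⁶) / (4.22 × 10⁸)³
        = 1.23 × 10⁻² m/s²

1.23 × 10⁻² m/s²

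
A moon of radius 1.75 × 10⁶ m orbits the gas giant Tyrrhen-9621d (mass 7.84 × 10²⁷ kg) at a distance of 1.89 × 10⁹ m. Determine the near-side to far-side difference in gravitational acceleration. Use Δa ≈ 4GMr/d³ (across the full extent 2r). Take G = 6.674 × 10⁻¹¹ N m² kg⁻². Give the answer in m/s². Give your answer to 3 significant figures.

The field gradient is 2GM/d³; across the full diameter 2r the difference is 4GMr/d³.
Δa = 4GMr/d³
   = 4 × (6.674 × 10⁻¹¹) × (7.84 × 10²⁷) × (1.75 × 10⁶) / (1.89 × 10⁹)³
   = 5.43 × 10⁻⁴ m/s²

5.43 × 10⁻⁴ m/s²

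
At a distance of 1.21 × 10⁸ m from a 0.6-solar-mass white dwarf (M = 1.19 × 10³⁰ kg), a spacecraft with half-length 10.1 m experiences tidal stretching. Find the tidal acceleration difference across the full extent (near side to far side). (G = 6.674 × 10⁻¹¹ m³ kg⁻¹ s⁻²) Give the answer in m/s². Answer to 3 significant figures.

Δa = 4GMr/d³
   = 4 × (6.674 × 10⁻¹¹) × (1.19 × 10³⁰) × (10.1) / (1.21 × 10⁸)³
   = 1.81 × 10⁻³ m/s²

1.81 × 10⁻³ m/s²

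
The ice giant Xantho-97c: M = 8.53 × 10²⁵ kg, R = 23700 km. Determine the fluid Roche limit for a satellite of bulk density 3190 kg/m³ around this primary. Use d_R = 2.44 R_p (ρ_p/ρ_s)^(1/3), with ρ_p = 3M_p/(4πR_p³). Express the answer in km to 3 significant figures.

45300 km

ρ_p = 3M_p/(4πR_p³) = 3 × (8.53 × 10²⁵) / (4π × (2.37 × 10⁷ m)³) = 1530 kg/m³
d_R = 2.44 × 23700 km × (1530/3190)^(1/3)
    = 45300 km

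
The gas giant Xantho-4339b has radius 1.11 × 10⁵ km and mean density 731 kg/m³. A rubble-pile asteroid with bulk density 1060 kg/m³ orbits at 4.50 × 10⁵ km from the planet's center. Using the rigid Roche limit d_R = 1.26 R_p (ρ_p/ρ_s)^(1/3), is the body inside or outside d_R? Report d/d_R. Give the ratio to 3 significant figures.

d_R = 1.26 × (1.11 × 10⁵ km) × (731/1060)^(1/3) = 1.236 × 10⁵ km
d/d_R = (4.50 × 10⁵) / (1.236 × 10⁵) = 3.64
Since d/d_R > 1, the body is outside the Roche limit.

outside; d/d_R ≈ 3.64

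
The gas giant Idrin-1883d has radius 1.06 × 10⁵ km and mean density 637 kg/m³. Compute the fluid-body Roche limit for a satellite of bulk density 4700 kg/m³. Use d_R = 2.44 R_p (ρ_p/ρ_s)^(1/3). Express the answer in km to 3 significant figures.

d_R = 2.44 × 1.06 × 10⁵ km × (637/4700)^(1/3)
    = 1.33 × 10⁵ km

1.33 × 10⁵ km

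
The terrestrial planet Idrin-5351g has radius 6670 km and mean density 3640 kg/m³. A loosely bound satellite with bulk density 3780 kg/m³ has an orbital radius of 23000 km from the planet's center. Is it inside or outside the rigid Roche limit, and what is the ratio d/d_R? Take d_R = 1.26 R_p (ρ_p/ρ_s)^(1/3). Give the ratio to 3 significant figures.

d_R = 1.26 × (6670 km) × (3640/3780)^(1/3) = 8299 km
d/d_R = (23000) / (8299) = 2.77
Since d/d_R > 1, the body is outside the Roche limit.

outside; d/d_R ≈ 2.77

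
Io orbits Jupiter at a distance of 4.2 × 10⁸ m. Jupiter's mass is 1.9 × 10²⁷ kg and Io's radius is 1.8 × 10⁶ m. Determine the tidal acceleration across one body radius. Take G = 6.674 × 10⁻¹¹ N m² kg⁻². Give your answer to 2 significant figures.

6.2 × 10⁻³ m/s²

a_tidal = 2GMr/d³
        = 2 × (6.674 × 10⁻¹¹) × (1.9 × 10²⁷) × (1.8 × 10⁶) / (4.2 × 10⁸)³
        = 6.2 × 10⁻³ m/s²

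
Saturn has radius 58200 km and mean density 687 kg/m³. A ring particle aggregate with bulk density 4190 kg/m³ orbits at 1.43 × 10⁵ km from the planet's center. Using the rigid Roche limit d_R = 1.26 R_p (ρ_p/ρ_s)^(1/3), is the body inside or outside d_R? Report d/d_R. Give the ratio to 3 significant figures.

outside; d/d_R ≈ 3.56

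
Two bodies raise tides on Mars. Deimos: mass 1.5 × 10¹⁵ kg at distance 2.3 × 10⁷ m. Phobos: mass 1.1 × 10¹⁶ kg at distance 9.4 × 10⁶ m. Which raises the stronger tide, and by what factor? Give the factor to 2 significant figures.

Phobos, by a factor of ≈ 110

Tidal stretch scales as M/d³; compute that for each body.
Deimos: (1.5 × 10¹⁵) / (2.3 × 10⁷)³ = 1.233 × 10⁻⁷
Phobos: (1.1 × 10¹⁶) / (9.4 × 10⁶)³ = 1.324 × 10⁻⁵
Ratio (larger/smaller) = 110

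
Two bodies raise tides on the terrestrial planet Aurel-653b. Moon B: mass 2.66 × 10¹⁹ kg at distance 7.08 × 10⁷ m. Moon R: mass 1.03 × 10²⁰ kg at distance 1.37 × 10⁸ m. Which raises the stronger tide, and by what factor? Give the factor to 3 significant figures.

Tidal stretch scales as M/d³; compute that for each body.
Moon B: (2.66 × 10¹⁹) / (7.08 × 10⁷)³ = 7.495 × 10⁻⁵
Moon R: (1.03 × 10²⁰) / (1.37 × 10⁸)³ = 4.006 × 10⁻⁵
Ratio (larger/smaller) = 1.87

Moon B, by a factor of ≈ 1.87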